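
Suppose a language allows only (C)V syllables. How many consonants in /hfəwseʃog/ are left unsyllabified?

3

Under (C)V, the unsyllabifiable consonants are /h/, /w/, /g/ (no codas are permitted; onsets are limited to one consonant).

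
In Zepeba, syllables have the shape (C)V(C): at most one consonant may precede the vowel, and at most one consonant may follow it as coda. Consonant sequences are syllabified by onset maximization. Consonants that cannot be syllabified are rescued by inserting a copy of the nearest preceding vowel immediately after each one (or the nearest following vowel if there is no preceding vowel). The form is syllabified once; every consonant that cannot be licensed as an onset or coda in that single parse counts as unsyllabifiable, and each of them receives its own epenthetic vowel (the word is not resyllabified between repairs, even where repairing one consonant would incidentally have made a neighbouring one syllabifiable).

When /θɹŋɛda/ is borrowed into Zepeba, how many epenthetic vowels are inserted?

2

The unsyllabifiable consonants are /θ/, /ɹ/; each receives one epenthetic vowel.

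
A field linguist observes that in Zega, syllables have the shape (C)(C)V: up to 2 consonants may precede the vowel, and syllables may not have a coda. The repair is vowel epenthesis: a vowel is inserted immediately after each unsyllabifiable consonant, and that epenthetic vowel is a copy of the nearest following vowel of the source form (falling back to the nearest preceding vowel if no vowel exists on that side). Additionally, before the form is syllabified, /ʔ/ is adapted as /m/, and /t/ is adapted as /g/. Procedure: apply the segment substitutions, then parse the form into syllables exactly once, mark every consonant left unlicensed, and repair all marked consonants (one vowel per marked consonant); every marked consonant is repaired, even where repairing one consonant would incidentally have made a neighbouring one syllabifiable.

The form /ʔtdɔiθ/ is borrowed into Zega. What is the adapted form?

Substitution: /ʔ/ → /m/, /t/ → /g/, giving /mgdɔiθ/.
Syllabifying with onset maximization leaves /m/, /θ/ stranded (no codas are permitted; onsets may contain at most 2 consonants).
Epenthesis after each stranded consonant: /m/ → /mɔ/, /θ/ → /θi/.

mɔgdɔiθi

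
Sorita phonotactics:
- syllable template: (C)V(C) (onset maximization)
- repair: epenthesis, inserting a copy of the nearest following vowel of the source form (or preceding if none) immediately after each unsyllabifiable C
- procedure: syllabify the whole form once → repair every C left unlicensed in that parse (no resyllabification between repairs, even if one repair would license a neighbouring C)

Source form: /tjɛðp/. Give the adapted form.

tɛjɛðpɛ

Syllabifying with onset maximization leaves /t/, /p/ stranded (at most one coda consonant is licensed; onsets are limited to one consonant).
Each unlicensed consonant becomes the onset of a new syllable: /t/ → /tɛ/, /p/ → /pɛ/.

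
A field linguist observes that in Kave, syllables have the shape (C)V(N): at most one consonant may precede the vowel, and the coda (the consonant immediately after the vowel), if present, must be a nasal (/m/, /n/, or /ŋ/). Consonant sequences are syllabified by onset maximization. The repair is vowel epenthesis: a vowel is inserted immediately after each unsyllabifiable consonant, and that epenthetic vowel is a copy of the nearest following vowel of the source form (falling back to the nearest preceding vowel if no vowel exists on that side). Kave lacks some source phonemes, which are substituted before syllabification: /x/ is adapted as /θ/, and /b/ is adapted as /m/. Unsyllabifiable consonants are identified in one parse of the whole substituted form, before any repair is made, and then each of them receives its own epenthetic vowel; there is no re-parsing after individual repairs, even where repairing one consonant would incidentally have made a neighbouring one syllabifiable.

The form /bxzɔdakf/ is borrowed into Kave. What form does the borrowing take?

Substitution: /b/ → /m/, /x/ → /θ/, giving /mθzɔdakf/.
Syllabifying with onset maximization leaves /m/, /θ/, /k/, /f/ stranded (only a nasal (/m/, /n/, or /ŋ/) is licensed in coda position; onsets are limited to one consonant).
Each unlicensed consonant becomes the onset of a new syllable: /m/ → /mɔ/, /θ/ → /θɔ/, /k/ → /ka/, /f/ → /fa/.

mɔθɔzɔdakafa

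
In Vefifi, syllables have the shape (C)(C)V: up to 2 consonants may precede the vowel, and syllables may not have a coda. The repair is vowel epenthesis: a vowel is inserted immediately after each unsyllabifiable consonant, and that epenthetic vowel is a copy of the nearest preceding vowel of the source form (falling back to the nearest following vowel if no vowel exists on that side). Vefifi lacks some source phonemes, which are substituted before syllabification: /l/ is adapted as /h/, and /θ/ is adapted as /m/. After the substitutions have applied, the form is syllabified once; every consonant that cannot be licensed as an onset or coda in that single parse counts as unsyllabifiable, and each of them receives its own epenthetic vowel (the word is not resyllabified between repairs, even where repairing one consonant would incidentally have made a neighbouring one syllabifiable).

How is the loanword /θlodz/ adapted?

mhodozo

Substitution: /θ/ → /m/, /l/ → /h/, giving /mhodz/.
The consonants /d/, /z/ cannot be parsed into a legal (C)(C)V syllable (no codas are permitted; onsets may contain at most 2 consonants).
Inserting the epenthetic vowel yields /d/ → /do/, /z/ → /zo/.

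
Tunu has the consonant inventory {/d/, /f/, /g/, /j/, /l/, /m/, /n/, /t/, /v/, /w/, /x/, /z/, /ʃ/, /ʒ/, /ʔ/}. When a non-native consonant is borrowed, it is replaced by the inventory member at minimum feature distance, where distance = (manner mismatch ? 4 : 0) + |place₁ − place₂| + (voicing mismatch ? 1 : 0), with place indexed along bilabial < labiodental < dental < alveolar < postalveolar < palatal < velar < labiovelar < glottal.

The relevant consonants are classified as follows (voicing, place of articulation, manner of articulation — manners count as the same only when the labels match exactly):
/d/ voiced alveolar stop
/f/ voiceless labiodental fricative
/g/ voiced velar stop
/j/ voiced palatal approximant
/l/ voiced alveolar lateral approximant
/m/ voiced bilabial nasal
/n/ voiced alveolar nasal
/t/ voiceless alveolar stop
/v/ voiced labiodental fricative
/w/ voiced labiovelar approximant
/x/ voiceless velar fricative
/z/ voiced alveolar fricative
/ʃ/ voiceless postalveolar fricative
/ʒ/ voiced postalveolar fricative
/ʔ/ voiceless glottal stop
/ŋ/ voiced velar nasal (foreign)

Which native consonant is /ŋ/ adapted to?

n

/n/ is closest: same manner (nasal), place distance 3 (velar→alveolar), same voicing; total 3. Next closest is /g/ at distance 4.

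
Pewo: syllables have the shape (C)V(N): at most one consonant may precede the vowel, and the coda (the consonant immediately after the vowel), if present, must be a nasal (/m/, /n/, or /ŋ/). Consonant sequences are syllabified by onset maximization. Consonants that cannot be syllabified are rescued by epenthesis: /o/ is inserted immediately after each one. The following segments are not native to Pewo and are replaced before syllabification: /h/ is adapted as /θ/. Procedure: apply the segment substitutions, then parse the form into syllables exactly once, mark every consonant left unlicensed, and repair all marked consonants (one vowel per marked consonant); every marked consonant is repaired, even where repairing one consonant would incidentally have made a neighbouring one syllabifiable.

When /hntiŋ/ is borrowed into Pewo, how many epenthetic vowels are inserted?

After substitution the input is /θntiŋ/.
The unsyllabifiable consonants are /θ/, /n/; each receives one epenthetic vowel.

2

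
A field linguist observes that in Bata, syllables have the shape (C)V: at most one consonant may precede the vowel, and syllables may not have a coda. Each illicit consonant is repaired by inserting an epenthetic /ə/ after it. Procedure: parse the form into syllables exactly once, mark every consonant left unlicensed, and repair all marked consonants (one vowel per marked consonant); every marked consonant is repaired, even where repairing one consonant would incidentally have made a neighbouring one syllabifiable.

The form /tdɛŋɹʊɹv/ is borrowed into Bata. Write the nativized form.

tədɛŋəɹʊɹəvə

Syllabifying with onset maximization leaves /t/, /ŋ/, /ɹ/, /v/ stranded (no codas are permitted; onsets are limited to one consonant).
Inserting the epenthetic vowel yields /t/ → /tə/, /ŋ/ → /ŋə/, /ɹ/ → /ɹə/, /v/ → /və/.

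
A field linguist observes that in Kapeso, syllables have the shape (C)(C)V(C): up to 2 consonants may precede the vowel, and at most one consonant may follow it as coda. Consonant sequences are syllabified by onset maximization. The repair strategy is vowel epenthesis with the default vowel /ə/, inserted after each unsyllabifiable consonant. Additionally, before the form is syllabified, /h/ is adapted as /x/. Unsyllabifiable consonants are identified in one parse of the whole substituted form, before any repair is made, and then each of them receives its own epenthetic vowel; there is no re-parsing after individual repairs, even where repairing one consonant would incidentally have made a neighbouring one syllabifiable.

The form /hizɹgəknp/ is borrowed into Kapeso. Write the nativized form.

Substitution: /h/ → /x/, giving /xizɹgəknp/.
The consonants /n/, /p/ cannot be parsed into a legal (C)(C)V(C) syllable (at most one coda consonant is licensed; onsets may contain at most 2 consonants).
Each unlicensed consonant becomes the onset of a new syllable: /n/ → /nə/, /p/ → /pə/.

xizɹgəknəpə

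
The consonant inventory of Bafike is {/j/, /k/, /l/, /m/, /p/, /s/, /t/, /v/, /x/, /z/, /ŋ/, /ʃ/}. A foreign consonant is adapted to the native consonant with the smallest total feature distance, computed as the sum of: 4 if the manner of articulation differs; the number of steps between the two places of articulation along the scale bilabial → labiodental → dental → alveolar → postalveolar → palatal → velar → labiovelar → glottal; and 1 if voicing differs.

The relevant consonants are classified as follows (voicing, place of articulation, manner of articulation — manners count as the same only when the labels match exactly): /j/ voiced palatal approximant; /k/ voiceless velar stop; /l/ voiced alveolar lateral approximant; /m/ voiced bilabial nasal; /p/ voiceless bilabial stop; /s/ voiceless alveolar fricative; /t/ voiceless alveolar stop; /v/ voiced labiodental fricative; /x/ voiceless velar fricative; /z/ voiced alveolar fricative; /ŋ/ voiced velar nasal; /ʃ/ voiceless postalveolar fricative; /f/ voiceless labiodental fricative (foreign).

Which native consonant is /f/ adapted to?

/v/ is closest: same manner (fricative), place distance 0 (labiodental→labiodental), voicing differs (+1); total 1. Next closest is /s/ at distance 2.

v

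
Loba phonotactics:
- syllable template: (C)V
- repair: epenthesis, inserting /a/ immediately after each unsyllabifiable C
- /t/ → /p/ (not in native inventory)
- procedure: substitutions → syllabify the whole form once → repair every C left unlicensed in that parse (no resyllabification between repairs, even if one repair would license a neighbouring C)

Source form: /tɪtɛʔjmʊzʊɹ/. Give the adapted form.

Substitution: /t/ → /p/, giving /pɪpɛʔjmʊzʊɹ/.
Syllabifying with onset maximization leaves /ʔ/, /j/, /ɹ/ stranded (no codas are permitted; onsets are limited to one consonant).
Inserting the epenthetic vowel yields /ʔ/ → /ʔa/, /j/ → /ja/, /ɹ/ → /ɹa/.

pɪpɛʔajamʊzʊɹa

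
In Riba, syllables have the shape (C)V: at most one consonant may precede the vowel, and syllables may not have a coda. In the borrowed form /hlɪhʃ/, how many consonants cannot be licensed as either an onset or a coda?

Under (C)V, the unsyllabifiable consonants are /h/, /h/, /ʃ/ (no codas are permitted; onsets are limited to one consonant).

3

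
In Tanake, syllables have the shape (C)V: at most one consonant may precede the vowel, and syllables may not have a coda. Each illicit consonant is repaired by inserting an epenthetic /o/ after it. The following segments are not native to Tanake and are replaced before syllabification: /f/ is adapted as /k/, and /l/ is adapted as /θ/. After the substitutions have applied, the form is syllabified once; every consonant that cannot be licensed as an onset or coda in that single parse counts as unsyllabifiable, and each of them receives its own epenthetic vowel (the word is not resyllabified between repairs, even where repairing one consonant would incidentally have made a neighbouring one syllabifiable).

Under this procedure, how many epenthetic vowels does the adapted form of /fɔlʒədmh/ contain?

After substitution the input is /kɔθʒədmh/.
The unsyllabifiable consonants are /θ/, /d/, /m/, /h/; each receives one epenthetic vowel.

4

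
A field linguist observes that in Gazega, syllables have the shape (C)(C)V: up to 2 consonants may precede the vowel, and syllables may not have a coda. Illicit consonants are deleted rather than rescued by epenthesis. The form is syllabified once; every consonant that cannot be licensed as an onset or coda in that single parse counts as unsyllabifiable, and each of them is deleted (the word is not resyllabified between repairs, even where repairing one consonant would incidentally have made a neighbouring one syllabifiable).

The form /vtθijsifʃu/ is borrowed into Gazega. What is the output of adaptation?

tθijsifʃu

Syllabifying with onset maximization leaves /v/ stranded (no codas are permitted; onsets may contain at most 2 consonants).
Each unlicensed consonant is deleted: /v/.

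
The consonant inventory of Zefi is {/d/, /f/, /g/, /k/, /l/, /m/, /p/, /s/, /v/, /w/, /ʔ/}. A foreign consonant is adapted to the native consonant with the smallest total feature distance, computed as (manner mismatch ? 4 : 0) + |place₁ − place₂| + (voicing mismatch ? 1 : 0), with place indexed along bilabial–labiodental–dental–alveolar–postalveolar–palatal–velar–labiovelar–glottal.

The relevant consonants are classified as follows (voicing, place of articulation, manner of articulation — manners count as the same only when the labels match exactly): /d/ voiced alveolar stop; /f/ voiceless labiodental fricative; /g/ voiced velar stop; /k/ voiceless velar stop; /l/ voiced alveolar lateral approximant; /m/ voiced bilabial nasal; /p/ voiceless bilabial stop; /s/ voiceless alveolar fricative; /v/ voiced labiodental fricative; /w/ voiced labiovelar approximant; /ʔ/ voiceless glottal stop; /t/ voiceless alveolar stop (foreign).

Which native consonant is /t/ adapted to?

d

/d/ is closest: same manner (stop), place distance 0 (alveolar→alveolar), voicing differs (+1); total 1. Next closest is /k/ at distance 3.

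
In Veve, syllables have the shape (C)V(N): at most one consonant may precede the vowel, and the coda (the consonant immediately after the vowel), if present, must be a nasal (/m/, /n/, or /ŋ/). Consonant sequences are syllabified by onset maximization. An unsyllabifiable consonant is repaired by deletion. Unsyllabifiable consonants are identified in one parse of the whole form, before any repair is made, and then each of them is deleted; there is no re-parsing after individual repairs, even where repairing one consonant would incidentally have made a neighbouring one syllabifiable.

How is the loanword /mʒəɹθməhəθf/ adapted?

Syllabifying with onset maximization leaves /m/, /ɹ/, /θ/, /θ/, /f/ stranded (only a nasal (/m/, /n/, or /ŋ/) is licensed in coda position; onsets are limited to one consonant).
Deletion applies to /m/, /ɹ/, /θ/, /θ/, /f/.

ʒəməhə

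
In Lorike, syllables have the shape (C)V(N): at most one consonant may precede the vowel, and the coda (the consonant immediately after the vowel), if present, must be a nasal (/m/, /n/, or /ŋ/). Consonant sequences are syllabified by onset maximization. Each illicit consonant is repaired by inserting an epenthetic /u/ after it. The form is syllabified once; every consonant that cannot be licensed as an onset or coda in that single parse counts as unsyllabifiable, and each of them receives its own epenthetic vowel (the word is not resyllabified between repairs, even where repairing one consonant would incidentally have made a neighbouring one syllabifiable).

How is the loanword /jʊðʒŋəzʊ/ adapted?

jʊðuʒuŋəzʊ

Syllabifying with onset maximization leaves /ð/, /ʒ/ stranded (only a nasal (/m/, /n/, or /ŋ/) is licensed in coda position; onsets are limited to one consonant).
Epenthesis after each stranded consonant: /ð/ → /ðu/, /ʒ/ → /ʒu/.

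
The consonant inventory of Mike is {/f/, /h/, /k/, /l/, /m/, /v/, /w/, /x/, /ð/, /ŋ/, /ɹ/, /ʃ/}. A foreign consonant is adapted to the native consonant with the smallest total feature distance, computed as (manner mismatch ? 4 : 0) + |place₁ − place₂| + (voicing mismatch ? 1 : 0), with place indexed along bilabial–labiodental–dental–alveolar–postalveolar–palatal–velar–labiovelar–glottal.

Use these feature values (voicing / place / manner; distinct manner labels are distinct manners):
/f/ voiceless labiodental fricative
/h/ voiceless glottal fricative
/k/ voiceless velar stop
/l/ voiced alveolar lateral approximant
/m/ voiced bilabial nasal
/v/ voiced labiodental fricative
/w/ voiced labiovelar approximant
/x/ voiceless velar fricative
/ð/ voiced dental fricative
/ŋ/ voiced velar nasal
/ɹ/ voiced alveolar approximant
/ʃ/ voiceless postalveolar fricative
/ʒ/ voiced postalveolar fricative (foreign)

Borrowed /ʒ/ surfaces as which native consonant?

ʃ

/ʃ/ is closest: same manner (fricative), place distance 0 (postalveolar→postalveolar), voicing differs (+1); total 1. Next closest is /ð/ at distance 2.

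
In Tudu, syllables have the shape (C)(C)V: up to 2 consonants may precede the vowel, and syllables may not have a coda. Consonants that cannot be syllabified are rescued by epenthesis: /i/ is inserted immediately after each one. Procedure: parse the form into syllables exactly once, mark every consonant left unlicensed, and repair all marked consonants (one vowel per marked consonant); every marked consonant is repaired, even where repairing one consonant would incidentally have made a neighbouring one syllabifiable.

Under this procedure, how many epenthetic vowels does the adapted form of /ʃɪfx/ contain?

The unsyllabifiable consonants are /f/, /x/; each receives one epenthetic vowel.

2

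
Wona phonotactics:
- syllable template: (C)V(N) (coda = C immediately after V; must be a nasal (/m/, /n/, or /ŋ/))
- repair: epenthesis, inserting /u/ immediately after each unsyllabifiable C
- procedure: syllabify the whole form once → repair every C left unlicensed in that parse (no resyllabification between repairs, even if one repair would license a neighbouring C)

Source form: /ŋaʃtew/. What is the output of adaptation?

The consonants /ʃ/, /w/ cannot be parsed into a legal (C)V(N) syllable (only a nasal (/m/, /n/, or /ŋ/) is licensed in coda position; onsets are limited to one consonant).
Epenthesis after each stranded consonant: /ʃ/ → /ʃu/, /w/ → /wu/.

ŋaʃutewu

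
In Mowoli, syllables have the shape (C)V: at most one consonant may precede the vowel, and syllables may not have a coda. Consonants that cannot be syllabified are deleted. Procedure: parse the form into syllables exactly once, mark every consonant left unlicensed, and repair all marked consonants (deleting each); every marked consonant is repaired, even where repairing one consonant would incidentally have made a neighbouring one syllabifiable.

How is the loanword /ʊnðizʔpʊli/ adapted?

ʊðipʊli

Syllabifying with onset maximization leaves /n/, /z/, /ʔ/ stranded (no codas are permitted; onsets are limited to one consonant).
Deleting the stranded consonants removes /n/, /z/, /ʔ/.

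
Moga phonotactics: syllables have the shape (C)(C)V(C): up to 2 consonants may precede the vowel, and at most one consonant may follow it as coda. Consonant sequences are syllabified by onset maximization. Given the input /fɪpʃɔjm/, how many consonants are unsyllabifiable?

The consonants /m/ cannot be parsed into a legal (C)(C)V(C) syllable (at most one coda consonant is licensed; onsets may contain at most 2 consonants).

1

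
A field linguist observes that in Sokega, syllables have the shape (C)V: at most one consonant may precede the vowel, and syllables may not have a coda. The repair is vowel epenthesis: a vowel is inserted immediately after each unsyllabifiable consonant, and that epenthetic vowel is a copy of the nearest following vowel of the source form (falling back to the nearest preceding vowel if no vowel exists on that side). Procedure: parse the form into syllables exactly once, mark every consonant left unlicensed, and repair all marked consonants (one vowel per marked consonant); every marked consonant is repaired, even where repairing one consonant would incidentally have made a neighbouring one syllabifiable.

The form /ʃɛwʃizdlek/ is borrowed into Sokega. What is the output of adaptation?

ʃɛwiʃizedeleke

The consonants /w/, /z/, /d/, /k/ cannot be parsed into a legal (C)V syllable (no codas are permitted; onsets are limited to one consonant).
Each unlicensed consonant becomes the onset of a new syllable: /w/ → /wi/, /z/ → /ze/, /d/ → /de/, /k/ → /ke/.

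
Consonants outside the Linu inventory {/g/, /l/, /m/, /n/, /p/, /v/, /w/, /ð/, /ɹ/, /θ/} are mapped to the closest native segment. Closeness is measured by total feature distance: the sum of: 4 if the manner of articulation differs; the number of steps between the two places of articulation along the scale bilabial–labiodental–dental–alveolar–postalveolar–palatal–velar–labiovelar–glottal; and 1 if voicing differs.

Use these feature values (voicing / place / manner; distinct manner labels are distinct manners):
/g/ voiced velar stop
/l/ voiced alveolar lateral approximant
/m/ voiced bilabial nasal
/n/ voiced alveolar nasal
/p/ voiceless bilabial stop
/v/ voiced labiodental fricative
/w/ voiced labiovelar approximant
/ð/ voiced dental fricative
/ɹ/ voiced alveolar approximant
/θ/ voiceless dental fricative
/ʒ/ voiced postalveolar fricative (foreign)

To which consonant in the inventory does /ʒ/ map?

/ð/ is closest: same manner (fricative), place distance 2 (postalveolar→dental), same voicing; total 2. Next closest is /v/ at distance 3.

ð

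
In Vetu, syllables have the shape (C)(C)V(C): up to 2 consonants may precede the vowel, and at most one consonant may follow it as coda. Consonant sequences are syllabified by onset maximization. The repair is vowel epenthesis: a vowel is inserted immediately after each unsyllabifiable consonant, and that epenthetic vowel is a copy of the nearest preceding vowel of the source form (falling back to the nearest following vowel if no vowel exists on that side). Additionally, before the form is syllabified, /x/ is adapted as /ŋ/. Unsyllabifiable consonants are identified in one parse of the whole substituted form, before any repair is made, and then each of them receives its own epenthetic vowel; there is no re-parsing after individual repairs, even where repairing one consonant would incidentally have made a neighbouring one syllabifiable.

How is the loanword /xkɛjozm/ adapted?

Substitution: /x/ → /ŋ/, giving /ŋkɛjozm/.
Syllabifying with onset maximization leaves /m/ stranded (at most one coda consonant is licensed; onsets may contain at most 2 consonants).
Epenthesis after each stranded consonant: /m/ → /mo/.

ŋkɛjozmo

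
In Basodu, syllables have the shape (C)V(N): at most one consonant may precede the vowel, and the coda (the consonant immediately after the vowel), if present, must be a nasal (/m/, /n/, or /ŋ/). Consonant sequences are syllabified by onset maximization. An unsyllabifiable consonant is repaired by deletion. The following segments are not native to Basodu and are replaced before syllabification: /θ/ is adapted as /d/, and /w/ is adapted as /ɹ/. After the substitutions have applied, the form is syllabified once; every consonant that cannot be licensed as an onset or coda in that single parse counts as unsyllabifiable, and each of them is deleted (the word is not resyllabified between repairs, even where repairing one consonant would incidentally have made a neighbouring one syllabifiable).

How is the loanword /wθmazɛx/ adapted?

mazɛ

Substitution: /w/ → /ɹ/, /θ/ → /d/, giving /ɹdmazɛx/.
The consonants /ɹ/, /d/, /x/ cannot be parsed into a legal (C)V(N) syllable (only a nasal (/m/, /n/, or /ŋ/) is licensed in coda position; onsets are limited to one consonant).
Deletion applies to /ɹ/, /d/, /x/.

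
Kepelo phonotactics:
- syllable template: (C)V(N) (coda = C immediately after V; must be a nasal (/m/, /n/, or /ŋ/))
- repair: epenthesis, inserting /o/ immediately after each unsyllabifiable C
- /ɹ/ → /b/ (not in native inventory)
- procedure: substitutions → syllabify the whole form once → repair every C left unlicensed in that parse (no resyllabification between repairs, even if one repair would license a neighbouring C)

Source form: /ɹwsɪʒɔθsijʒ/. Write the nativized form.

Substitution: /ɹ/ → /b/, giving /bwsɪʒɔθsijʒ/.
The consonants /b/, /w/, /θ/, /j/, /ʒ/ cannot be parsed into a legal (C)V(N) syllable (only a nasal (/m/, /n/, or /ŋ/) is licensed in coda position; onsets are limited to one consonant).
Each unlicensed consonant becomes the onset of a new syllable: /b/ → /bo/, /w/ → /wo/, /θ/ → /θo/, /j/ → /jo/, /ʒ/ → /ʒo/.

bowosɪʒɔθosijoʒo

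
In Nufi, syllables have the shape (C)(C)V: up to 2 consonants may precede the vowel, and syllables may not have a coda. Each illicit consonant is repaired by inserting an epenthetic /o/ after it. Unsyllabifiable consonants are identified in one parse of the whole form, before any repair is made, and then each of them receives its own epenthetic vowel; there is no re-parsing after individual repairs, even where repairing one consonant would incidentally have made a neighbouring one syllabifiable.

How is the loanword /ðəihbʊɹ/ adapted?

ðəihbʊɹo

Syllabifying with onset maximization leaves /ɹ/ stranded (no codas are permitted; onsets may contain at most 2 consonants).
Epenthesis after each stranded consonant: /ɹ/ → /ɹo/.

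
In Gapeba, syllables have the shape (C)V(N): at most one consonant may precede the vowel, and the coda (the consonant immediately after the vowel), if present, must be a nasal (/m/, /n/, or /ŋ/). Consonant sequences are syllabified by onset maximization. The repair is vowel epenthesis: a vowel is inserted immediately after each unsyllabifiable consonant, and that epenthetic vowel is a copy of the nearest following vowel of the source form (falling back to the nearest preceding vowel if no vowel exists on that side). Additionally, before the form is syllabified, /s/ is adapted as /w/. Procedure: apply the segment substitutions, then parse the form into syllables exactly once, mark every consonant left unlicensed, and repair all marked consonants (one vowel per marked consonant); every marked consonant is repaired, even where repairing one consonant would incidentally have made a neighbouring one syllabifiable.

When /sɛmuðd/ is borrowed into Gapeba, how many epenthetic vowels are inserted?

2

After substitution the input is /wɛmuðd/.
The unsyllabifiable consonants are /ð/, /d/; each receives one epenthetic vowel.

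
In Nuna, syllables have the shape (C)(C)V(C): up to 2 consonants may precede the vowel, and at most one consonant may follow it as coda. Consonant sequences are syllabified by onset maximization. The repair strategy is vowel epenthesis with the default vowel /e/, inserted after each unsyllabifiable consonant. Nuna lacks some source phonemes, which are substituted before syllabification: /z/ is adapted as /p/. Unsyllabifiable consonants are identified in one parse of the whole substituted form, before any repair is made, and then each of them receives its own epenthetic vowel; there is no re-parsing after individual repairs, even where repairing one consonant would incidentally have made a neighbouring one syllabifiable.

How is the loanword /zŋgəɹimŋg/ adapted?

Substitution: /z/ → /p/, giving /pŋgəɹimŋg/.
Syllabifying with onset maximization leaves /p/, /ŋ/, /g/ stranded (at most one coda consonant is licensed; onsets may contain at most 2 consonants).
Each unlicensed consonant becomes the onset of a new syllable: /p/ → /pe/, /ŋ/ → /ŋe/, /g/ → /ge/.

peŋgəɹimŋege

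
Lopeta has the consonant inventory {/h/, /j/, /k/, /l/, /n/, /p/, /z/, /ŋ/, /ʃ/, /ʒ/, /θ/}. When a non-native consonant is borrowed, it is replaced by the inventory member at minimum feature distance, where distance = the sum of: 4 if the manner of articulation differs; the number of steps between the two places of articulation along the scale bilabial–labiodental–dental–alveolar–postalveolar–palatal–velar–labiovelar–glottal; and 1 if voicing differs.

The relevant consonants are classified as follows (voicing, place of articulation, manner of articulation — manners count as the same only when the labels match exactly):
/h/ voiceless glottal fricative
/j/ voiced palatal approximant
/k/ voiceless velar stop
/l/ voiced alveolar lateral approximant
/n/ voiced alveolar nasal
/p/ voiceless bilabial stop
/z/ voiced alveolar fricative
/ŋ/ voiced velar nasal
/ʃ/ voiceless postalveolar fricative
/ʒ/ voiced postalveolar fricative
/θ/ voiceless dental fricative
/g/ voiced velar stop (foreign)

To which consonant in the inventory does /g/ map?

k

/k/ is closest: same manner (stop), place distance 0 (velar→velar), voicing differs (+1); total 1. Next closest is /ŋ/ at distance 4.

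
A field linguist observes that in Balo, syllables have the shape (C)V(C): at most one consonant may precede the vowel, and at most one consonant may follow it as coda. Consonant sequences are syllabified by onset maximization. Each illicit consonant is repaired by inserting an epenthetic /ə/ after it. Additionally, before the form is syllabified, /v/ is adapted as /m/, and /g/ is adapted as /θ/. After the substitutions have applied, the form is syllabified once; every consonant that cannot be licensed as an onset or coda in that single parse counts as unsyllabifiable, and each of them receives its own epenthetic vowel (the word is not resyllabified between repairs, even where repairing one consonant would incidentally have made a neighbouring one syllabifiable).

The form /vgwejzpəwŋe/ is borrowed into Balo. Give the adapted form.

Substitution: /v/ → /m/, /g/ → /θ/, giving /mθwejzpəwŋe/.
Under (C)V(C), the unsyllabifiable consonants are /m/, /θ/, /z/ (at most one coda consonant is licensed; onsets are limited to one consonant).
Epenthesis after each stranded consonant: /m/ → /mə/, /θ/ → /θə/, /z/ → /zə/.

məθəwejzəpəwŋe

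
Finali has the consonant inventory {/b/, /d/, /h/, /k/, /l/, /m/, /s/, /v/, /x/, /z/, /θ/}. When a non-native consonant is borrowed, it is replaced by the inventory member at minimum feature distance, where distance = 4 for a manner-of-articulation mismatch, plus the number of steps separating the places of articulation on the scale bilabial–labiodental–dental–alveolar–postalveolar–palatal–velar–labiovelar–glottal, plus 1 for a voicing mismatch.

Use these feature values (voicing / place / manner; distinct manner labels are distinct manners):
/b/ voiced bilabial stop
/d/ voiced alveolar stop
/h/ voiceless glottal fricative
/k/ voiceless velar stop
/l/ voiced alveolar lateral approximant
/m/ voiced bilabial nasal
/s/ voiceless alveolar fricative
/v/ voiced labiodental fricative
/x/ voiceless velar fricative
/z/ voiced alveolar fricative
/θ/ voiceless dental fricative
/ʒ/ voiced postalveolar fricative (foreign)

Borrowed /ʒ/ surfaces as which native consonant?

/z/ is closest: same manner (fricative), place distance 1 (postalveolar→alveolar), same voicing; total 1. Next closest is /s/ at distance 2.

z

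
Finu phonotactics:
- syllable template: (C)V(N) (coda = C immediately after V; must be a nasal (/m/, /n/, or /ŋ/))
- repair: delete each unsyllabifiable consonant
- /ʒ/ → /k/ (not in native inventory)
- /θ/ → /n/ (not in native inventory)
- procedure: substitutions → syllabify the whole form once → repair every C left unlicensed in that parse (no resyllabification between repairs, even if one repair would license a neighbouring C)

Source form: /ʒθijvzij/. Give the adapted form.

Substitution: /ʒ/ → /k/, /θ/ → /n/, giving /knijvzij/.
Under (C)V(N), the unsyllabifiable consonants are /k/, /j/, /v/, /j/ (only a nasal (/m/, /n/, or /ŋ/) is licensed in coda position; onsets are limited to one consonant).
Deletion applies to /k/, /j/, /v/, /j/.

nizi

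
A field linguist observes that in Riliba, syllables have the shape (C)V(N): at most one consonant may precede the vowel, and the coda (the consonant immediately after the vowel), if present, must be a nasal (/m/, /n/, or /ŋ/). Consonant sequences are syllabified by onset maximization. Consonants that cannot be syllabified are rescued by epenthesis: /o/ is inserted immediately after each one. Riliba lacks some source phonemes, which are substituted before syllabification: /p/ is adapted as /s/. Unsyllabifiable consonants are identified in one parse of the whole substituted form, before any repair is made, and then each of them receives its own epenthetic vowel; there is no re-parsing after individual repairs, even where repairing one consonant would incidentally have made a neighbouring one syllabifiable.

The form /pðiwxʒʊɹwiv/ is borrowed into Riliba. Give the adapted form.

soðiwoxoʒʊɹowivo

Substitution: /p/ → /s/, giving /sðiwxʒʊɹwiv/.
Syllabifying with onset maximization leaves /s/, /w/, /x/, /ɹ/, /v/ stranded (only a nasal (/m/, /n/, or /ŋ/) is licensed in coda position; onsets are limited to one consonant).
Each unlicensed consonant becomes the onset of a new syllable: /s/ → /so/, /w/ → /wo/, /x/ → /xo/, /ɹ/ → /ɹo/, /v/ → /vo/.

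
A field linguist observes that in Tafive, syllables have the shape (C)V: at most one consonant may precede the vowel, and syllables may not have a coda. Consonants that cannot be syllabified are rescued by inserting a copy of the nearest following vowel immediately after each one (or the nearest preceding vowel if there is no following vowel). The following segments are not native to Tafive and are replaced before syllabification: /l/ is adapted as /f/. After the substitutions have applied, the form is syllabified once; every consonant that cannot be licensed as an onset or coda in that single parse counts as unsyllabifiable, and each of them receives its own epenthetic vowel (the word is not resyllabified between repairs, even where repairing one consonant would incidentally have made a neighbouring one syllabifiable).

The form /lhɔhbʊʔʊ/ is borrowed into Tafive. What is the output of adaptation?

Substitution: /l/ → /f/, giving /fhɔhbʊʔʊ/.
Syllabifying with onset maximization leaves /f/, /h/ stranded (no codas are permitted; onsets are limited to one consonant).
Inserting the epenthetic vowel yields /f/ → /fɔ/, /h/ → /hʊ/.

fɔhɔhʊbʊʔʊ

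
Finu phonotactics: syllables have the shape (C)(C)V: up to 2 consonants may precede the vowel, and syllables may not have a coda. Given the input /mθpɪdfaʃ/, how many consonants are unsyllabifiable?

Syllabifying with onset maximization leaves /m/, /ʃ/ stranded (no codas are permitted; onsets may contain at most 2 consonants).

2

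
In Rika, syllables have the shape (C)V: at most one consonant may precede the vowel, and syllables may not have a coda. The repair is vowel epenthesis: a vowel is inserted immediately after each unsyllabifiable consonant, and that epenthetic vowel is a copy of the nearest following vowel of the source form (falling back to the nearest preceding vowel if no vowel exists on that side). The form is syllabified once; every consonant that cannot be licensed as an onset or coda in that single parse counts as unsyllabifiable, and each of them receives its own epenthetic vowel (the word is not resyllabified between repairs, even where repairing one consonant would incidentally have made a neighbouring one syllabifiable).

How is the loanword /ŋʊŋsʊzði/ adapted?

ŋʊŋʊsʊziði

Syllabifying with onset maximization leaves /ŋ/, /z/ stranded (no codas are permitted; onsets are limited to one consonant).
Inserting the epenthetic vowel yields /ŋ/ → /ŋʊ/, /z/ → /zi/.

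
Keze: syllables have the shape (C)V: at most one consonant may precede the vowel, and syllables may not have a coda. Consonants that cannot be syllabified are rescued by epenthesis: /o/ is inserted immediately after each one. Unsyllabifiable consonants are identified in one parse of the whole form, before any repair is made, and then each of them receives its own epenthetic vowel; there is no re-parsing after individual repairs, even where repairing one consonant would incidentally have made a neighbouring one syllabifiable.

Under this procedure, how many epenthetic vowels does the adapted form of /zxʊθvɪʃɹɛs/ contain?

The unsyllabifiable consonants are /z/, /θ/, /ʃ/, /s/; each receives one epenthetic vowel.

4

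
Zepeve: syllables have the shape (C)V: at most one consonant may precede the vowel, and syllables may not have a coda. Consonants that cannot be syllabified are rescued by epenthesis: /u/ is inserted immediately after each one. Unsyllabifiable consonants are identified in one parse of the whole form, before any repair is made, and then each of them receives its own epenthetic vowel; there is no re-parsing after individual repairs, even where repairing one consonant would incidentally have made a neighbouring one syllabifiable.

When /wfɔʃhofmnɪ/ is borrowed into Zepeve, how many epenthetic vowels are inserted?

The unsyllabifiable consonants are /w/, /ʃ/, /f/, /m/; each receives one epenthetic vowel.

4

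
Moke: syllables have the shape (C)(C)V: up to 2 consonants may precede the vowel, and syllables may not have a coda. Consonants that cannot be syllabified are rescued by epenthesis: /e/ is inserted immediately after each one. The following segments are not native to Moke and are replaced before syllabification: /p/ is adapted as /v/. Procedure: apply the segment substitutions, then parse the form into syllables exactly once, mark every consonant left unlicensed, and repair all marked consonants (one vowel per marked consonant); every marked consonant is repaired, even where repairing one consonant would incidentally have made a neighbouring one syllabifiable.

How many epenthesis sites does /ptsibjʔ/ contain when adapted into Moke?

4

After substitution the input is /vtsibjʔ/.
The unsyllabifiable consonants are /v/, /b/, /j/, /ʔ/; each receives one epenthetic vowel.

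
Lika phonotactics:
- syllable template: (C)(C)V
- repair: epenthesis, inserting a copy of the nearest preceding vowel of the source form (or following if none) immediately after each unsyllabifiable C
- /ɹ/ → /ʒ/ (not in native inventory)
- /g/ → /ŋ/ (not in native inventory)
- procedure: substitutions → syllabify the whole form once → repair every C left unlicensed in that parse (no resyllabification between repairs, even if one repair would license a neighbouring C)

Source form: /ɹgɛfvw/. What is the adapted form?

Substitution: /ɹ/ → /ʒ/, /g/ → /ŋ/, giving /ʒŋɛfvw/.
The consonants /f/, /v/, /w/ cannot be parsed into a legal (C)(C)V syllable (no codas are permitted; onsets may contain at most 2 consonants).
Each unlicensed consonant becomes the onset of a new syllable: /f/ → /fɛ/, /v/ → /vɛ/, /w/ → /wɛ/.

ʒŋɛfɛvɛwɛ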